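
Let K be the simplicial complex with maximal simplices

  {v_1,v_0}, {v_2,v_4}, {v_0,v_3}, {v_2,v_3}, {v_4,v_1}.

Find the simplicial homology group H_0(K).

H_0 = Z.

Fix the vertex order v_0 < v_1 < v_2 < v_3 < v_4 and write every simplex with vertices in increasing order. Then dim K = 1 and the simplices of K are:

  0-simplices (5): [v_0], [v_1], [v_2], [v_3], [v_4]
  1-simplices (5): [v_0,v_1], [v_0,v_3], [v_1,v_4], [v_2,v_3], [v_2,v_4]

so the chain groups are C_0 ≅ Z^5, C_1 ≅ Z^5.

Boundary ∂_1: C_1 → C_0 maps an edge to its endpoints' difference, ∂[p,q] = q − p.
The 5×5 boundary matrix has rank 4 and Smith normal form diag(1,1,1,1).

Reading off H_k = ker ∂_k / im ∂_{k+1}:

  H_0: rank C_0 − rank ∂_1 = 5 − 4 = 1, and the invariant factors of ∂_1 are all 1, so H_0 = Z.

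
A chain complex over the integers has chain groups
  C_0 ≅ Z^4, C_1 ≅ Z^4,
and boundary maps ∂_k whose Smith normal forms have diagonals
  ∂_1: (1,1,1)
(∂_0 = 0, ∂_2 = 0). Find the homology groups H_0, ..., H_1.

H_0: b_0 = 4 − 0 − 3 = 1; torsion from ∂_1 factors > 1: none. So H_0 = Z.
H_1: b_1 = 4 − 3 − 0 = 1; torsion from ∂_2 factors > 1: none. So H_1 = Z.

H_0 = Z,  H_1 = Z.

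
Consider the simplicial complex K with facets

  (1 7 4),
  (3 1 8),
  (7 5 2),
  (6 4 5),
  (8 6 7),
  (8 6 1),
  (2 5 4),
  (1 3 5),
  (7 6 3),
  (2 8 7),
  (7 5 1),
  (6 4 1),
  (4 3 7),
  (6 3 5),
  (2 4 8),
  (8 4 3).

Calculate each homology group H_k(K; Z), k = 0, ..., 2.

H_0 ≅ Z,  H_1 ≅ Z^2,  H_2 ≅ Z.

Order the vertices as 1 < 2 < 3 < 4 < 5 < 6 < 7 < 8. Listing each simplex with vertices in this order, K has dimension 2 with simplices:

  0-simplices (8): [1], [2], [3], [4], [5], [6], [7], [8]
  1-simplices (24): (24 of them)
  2-simplices (16): [1,3,5], [1,3,8], [1,4,6], [1,4,7], [1,5,7], [1,6,8], [2,4,5], [2,4,8], [2,5,7], [2,7,8], [3,4,7], [3,4,8], [3,5,6], [3,6,7], [4,5,6], [6,7,8]

giving chain groups C_0 ≅ Z^8, C_1 ≅ Z^24, C_2 ≅ Z^16.

Boundary ∂_1: C_1 → C_0 maps an edge to its endpoints' difference, ∂[p,q] = q − p.
The 8×24 boundary matrix has rank 7 and Smith normal form diag(1,1,1,1,1,1,1).

Boundary ∂_2: C_2 → C_1 acts by ∂[p,q,r] = [q,r] − [p,r] + [p,q]. For instance
  ∂[2,5,7] = [5,7] − [2,7] + [2,5],
  ∂[1,3,8] = [3,8] − [1,8] + [1,3].
The 24×16 boundary matrix has rank 15 and Smith normal form diag(1,1,1,1,1,1,1,1,1,1,1,1,1,1,1).

Reading off H_k = ker ∂_k / im ∂_{k+1}:

  H_0: rank C_0 − rank ∂_1 = 8 − 7 = 1, and the invariant factors of ∂_1 are all 1, so H_0 ≅ Z.
  H_1: rank ker ∂_1 − rank ∂_2 = (24 − 7) − 15 = 2, and the invariant factors of ∂_2 are all 1, so H_1 ≅ Z^2.
  H_2: rank ker ∂_2 − rank ∂_3 = (16 − 15) − 0 = 1, and there is no ∂_3, so H_2 ≅ Z.

As a check, the Euler characteristic is 8 − 24 + 16 = 0, which agrees with 1 − 2 + 1 = 0.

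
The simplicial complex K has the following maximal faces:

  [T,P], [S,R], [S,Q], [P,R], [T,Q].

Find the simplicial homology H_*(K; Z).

Take the total order P < Q < R < S < T on the vertex set. Then K (dimension 1) consists of the simplices:

  0-simplices (5): P, Q, R, S, T
  1-simplices (5): PR, PT, QS, QT, RS

giving chain groups C_0 ≅ Z^5, C_1 ≅ Z^5.

∂_1: C_1 → C_0 is given by ∂[p,q] = [q] − [p].
This gives a 5×5 integer matrix of rank 4; reducing to Smith normal form yields diagonal entries (1,1,1,1).

Computing H_k = (kernel of ∂_k) / (image of ∂_{k+1}):

  H_0: rank C_0 − rank ∂_1 = 5 − 4 = 1, and the invariant factors of ∂_1 are all 1, so H_0 ≅ Z.
  H_1: rank ker ∂_1 − rank ∂_2 = (5 − 4) − 0 = 1, and there is no ∂_2, so H_1 ≅ Z.

As a check, the Euler characteristic is 5 − 5 = 0, which agrees with 1 − 1 = 0.
(K is a triangulation of the circle S^1.)

H_0 ≅ Z,  H_1 ≅ Z.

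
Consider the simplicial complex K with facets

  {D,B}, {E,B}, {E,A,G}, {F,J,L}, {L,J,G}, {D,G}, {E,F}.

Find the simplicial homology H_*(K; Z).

K has 8 vertices, 12 edges, 3 triangles.
rank ∂_0 = 0, rank ∂_1 = 7 ⇒ b_0 = 8 − 0 − 7 = 1; all invariant factors of ∂_1 are 1 so no torsion. So H_0 = Z.
rank ∂_1 = 7, rank ∂_2 = 3 ⇒ b_1 = 12 − 7 − 3 = 2; all invariant factors of ∂_2 are 1 so no torsion. So H_1 = Z^2.
rank ∂_2 = 3, rank ∂_3 = 0 ⇒ b_2 = 3 − 3 − 0 = 0. So H_2 = 0.

H_0 = Z,  H_1 = Z^2,  H_2 = 0.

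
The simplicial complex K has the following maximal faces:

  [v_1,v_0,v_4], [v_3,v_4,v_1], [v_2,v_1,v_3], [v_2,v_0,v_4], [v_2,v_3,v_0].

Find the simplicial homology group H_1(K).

H_1 = Z.

Order the vertices as v_0 < v_1 < v_2 < v_3 < v_4. Listing each simplex with vertices in this order, K has dimension 2 with simplices:

  0-simplices (5): [v_0], [v_1], [v_2], [v_3], [v_4]
  1-simplices (10): [v_0,v_1], [v_0,v_2], [v_0,v_3], [v_0,v_4], [v_1,v_2], [v_1,v_3], [v_1,v_4], [v_2,v_3], [v_2,v_4], [v_3,v_4]
  2-simplices (5): [v_0,v_1,v_4], [v_0,v_2,v_3], [v_0,v_2,v_4], [v_1,v_2,v_3], [v_1,v_3,v_4]

giving chain groups C_0 ≅ Z^5, C_1 ≅ Z^10, C_2 ≅ Z^5.

∂_1: C_1 → C_0 sends each edge [p,q] (with p < q) to q − p. For instance
  ∂[v_0,v_4] = [v_4] − [v_0].
The 5×10 boundary matrix has rank 4 and Smith normal form diag(1,1,1,1).

The boundary map ∂_2: C_2 → C_1 acts by ∂[p,q,r] = [q,r] − [p,r] + [p,q]. For instance
  ∂[v_0,v_2,v_4] = [v_2,v_4] − [v_0,v_4] + [v_0,v_2],
  ∂[v_0,v_2,v_3] = [v_2,v_3] − [v_0,v_3] + [v_0,v_2].
This gives a 10×5 integer matrix of rank 5; reducing to Smith normal form yields diagonal entries (1,1,1,1,1).

Now H_k = ker ∂_k / im ∂_{k+1}, so:

  H_1: rank ker ∂_1 − rank ∂_2 = (10 − 4) − 5 = 1, and the invariant factors of ∂_2 are all 1, so H_1 = Z.

(K is a triangulation of the Möbius band.)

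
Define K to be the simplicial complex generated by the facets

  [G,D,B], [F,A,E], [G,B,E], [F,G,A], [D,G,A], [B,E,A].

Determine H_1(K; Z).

H_1 ≅ Z.

Order the vertices as A < B < D < E < F < G. Listing each simplex with vertices in this order, K has dimension 2 with simplices:

  0-simplices (6): A, B, D, E, F, G
  1-simplices (12): AB, AD, AE, AF, AG, BD, BE, BG, DG, EF, EG, FG
  2-simplices (6): ABE, ADG, AEF, AFG, BDG, BEG

Hence C_0 ≅ Z^6, C_1 ≅ Z^12, C_2 ≅ Z^6.

The boundary map ∂_1: C_1 → C_0 is given by ∂[p,q] = [q] − [p]. For instance
  ∂BG = G − B.
The 6×12 boundary matrix has rank 5 and Smith normal form diag(1,1,1,1,1).

Boundary ∂_2: C_2 → C_1 acts by ∂[p,q,r] = [q,r] − [p,r] + [p,q]. For instance
  ∂BDG = DG − BG + BD,
  ∂ABE = BE − AE + AB.
The 12×6 boundary matrix has rank 6 and Smith normal form diag(1,1,1,1,1,1).

From H_k ≅ ker(∂_k) / im(∂_{k+1}) we obtain:

  H_1: rank ker ∂_1 − rank ∂_2 = (12 − 5) − 6 = 1, and the invariant factors of ∂_2 are all 1, so H_1 ≅ Z.

(K is a triangulation of the cylinder S^1 x I.)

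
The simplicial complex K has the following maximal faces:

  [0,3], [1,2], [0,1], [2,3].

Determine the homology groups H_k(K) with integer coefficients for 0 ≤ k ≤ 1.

Fix the vertex order 0 < 1 < 2 < 3 and write every simplex with vertices in increasing order. Then dim K = 1 and the simplices of K are:

  0-simplices (4): [0], [1], [2], [3]
  1-simplices (4): [0,1], [0,3], [1,2], [2,3]

so the chain groups are C_0 ≅ Z^4, C_1 ≅ Z^4.

Boundary ∂_1: C_1 → C_0 is given by ∂[p,q] = [q] − [p]. For instance
  ∂[0,1] = [1] − [0].
As a 4×4 matrix over Z this has rank 3, with invariant factors (1,1,1).

From H_k ≅ ker(∂_k) / im(∂_{k+1}) we obtain:

  H_0: rank C_0 − rank ∂_1 = 4 − 3 = 1, and the invariant factors of ∂_1 are all 1, so H_0 ≅ Z.
  H_1: rank ker ∂_1 − rank ∂_2 = (4 − 3) − 0 = 1, and there is no ∂_2, so H_1 ≅ Z.

As a check, the Euler characteristic is 4 − 4 = 0, which agrees with 1 − 1 = 0.

H_0 = Z,  H_1 = Z.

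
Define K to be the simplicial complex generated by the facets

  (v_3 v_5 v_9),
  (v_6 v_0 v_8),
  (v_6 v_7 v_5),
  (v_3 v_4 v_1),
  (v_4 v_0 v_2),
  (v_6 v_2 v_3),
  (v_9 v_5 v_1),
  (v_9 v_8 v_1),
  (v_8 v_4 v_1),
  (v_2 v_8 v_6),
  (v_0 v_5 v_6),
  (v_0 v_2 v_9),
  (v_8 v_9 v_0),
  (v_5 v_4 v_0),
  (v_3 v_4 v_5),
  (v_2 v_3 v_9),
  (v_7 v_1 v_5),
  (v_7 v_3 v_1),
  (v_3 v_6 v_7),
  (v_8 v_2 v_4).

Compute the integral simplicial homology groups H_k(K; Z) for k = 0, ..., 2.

Order the vertices as v_0 < v_1 < v_2 < v_3 < v_4 < v_5 < v_6 < v_7 < v_8 < v_9. Listing each simplex with vertices in this order, K has dimension 2 with simplices:

  0-simplices (10): [v_0], [v_1], [v_2], [v_3], [v_4], [v_5], [v_6], [v_7], [v_8], [v_9]
  1-simplices (30): (30 of them)
  2-simplices (20): (20 of them)

so the chain groups are C_0 ≅ Z^10, C_1 ≅ Z^30, C_2 ≅ Z^20.

∂_1: C_1 → C_0 maps an edge to its endpoints' difference, ∂[p,q] = q − p.
As a 10×30 matrix over Z this has rank 9, with invariant factors (1,1,1,1,1,1,1,1,1).

Boundary ∂_2: C_2 → C_1 maps a triangle to the signed sum of its edges. For instance
  ∂[v_1,v_5,v_7] = [v_5,v_7] − [v_1,v_7] + [v_1,v_5],
  ∂[v_0,v_4,v_5] = [v_4,v_5] − [v_0,v_5] + [v_0,v_4].
This gives a 30×20 integer matrix of rank 20; reducing to Smith normal form yields diagonal entries (1,1,1,1,1,1,1,1,1,1,1,1,1,1,1,1,1,1,1,2).

Reading off H_k = ker ∂_k / im ∂_{k+1}:

  H_0: rank C_0 − rank ∂_1 = 10 − 9 = 1, and the invariant factors of ∂_1 are all 1, so H_0 = Z.
  H_1: rank ker ∂_1 − rank ∂_2 = (30 − 9) − 20 = 1, and ∂_2 has invariant factor 2 > 1, so H_1 = Z × Z/2.
  H_2: rank ker ∂_2 − rank ∂_3 = (20 − 20) − 0 = 0, and there is no ∂_3, so H_2 = 0.

H_0 ≅ Z,  H_1 ≅ Z × Z/2,  H_2 = 0.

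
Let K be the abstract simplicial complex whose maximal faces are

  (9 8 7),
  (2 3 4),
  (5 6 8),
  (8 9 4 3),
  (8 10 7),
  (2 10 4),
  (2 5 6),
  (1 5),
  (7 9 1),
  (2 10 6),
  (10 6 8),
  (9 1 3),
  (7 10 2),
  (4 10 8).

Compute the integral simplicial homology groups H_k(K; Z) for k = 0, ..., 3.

Take the total order 1 < 2 < 3 < 4 < 5 < 6 < 7 < 8 < 9 < 10 on the vertex set. Then K (dimension 3) consists of the simplices:

  0-simplices (10): [1], [2], [3], [4], [5], [6], [7], [8], [9], [10]
  1-simplices (25): (25 of them)
  2-simplices (16): [1,3,9], [1,7,9], [2,3,4], [2,4,10], [2,5,6], [2,6,10], [2,7,10], [3,4,8], [3,4,9], [3,8,9], [4,8,9], [4,8,10], [5,6,8], [6,8,10], [7,8,9], [7,8,10]
  3-simplices (1): [3,4,8,9]

giving chain groups C_0 ≅ Z^10, C_1 ≅ Z^25, C_2 ≅ Z^16, C_3 ≅ Z^1.

∂_1: C_1 → C_0 maps an edge to its endpoints' difference, ∂[p,q] = q − p. For instance
  ∂[1,9] = [9] − [1].
As a 10×25 matrix over Z this has rank 9, with invariant factors (1,1,1,1,1,1,1,1,1).

Boundary ∂_2: C_2 → C_1 sends each 2-simplex [p,q,r] to [q,r] − [p,r] + [p,q]. For instance
  ∂[4,8,9] = [8,9] − [4,9] + [4,8],
  ∂[1,7,9] = [7,9] − [1,9] + [1,7].
The 25×16 boundary matrix has rank 15 and Smith normal form diag(1,1,1,1,1,1,1,1,1,1,1,1,1,1,1).

Boundary ∂_3: C_3 → C_2 sends each 3-simplex σ to the alternating sum Σ_i (−1)^i (σ with its i-th vertex removed). For instance
  ∂[3,4,8,9] = [4,8,9] − [3,8,9] + [3,4,9] − [3,4,8].
The 16×1 boundary matrix has rank 1 and Smith normal form diag(1).

Reading off H_k = ker ∂_k / im ∂_{k+1}:

  H_0: rank C_0 − rank ∂_1 = 10 − 9 = 1, and the invariant factors of ∂_1 are all 1, so H_0 = Z.
  H_1: rank ker ∂_1 − rank ∂_2 = (25 − 9) − 15 = 1, and the invariant factors of ∂_2 are all 1, so H_1 = Z.
  H_2: rank ker ∂_2 − rank ∂_3 = (16 − 15) − 1 = 0, and the invariant factors of ∂_3 are all 1, so H_2 = 0.
  H_3: rank ker ∂_3 − rank ∂_4 = (1 − 1) − 0 = 0, and there is no ∂_4, so H_3 = 0.

H_0 ≅ Z,  H_1 ≅ Z,  H_2 = 0,  H_3 = 0.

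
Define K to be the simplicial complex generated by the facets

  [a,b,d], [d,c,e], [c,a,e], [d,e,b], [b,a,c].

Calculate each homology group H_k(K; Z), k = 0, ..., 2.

H_0 ≅ Z,  H_1 ≅ Z,  H_2 = 0.

Take the total order a < b < c < d < e on the vertex set. Then K (dimension 2) consists of the simplices:

  0-simplices (5): a, b, c, d, e
  1-simplices (10): ab, ac, ad, ae, bc, bd, be, cd, ce, de
  2-simplices (5): abc, abd, ace, bde, cde

giving chain groups C_0 ≅ Z^5, C_1 ≅ Z^10, C_2 ≅ Z^5.

Boundary ∂_1: C_1 → C_0 maps an edge to its endpoints' difference, ∂[p,q] = q − p.
The resulting 5×10 matrix has rank 4, and its Smith normal form has invariant factors (1,1,1,1).

∂_2: C_2 → C_1 sends each 2-simplex [p,q,r] to [q,r] − [p,r] + [p,q]. For instance
  ∂abd = bd − ad + ab,
  ∂bde = de − be + bd.
This gives a 10×5 integer matrix of rank 5; reducing to Smith normal form yields diagonal entries (1,1,1,1,1).

Computing H_k = (kernel of ∂_k) / (image of ∂_{k+1}):

  H_0: rank C_0 − rank ∂_1 = 5 − 4 = 1, and the invariant factors of ∂_1 are all 1, so H_0 = Z.
  H_1: rank ker ∂_1 − rank ∂_2 = (10 − 4) − 5 = 1, and the invariant factors of ∂_2 are all 1, so H_1 = Z.
  H_2: rank ker ∂_2 − rank ∂_3 = (5 − 5) − 0 = 0, and there is no ∂_3, so H_2 = 0.

(K is a triangulation of the Möbius band.)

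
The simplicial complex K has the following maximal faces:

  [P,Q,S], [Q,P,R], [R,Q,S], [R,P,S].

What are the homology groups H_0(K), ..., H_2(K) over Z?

We work with the vertex ordering P < Q < R < S. The simplices of K, each written with vertices in increasing order, are:

  0-simplices (4): P, Q, R, S
  1-simplices (6): PQ, PR, PS, QR, QS, RS
  2-simplices (4): PQR, PQS, PRS, QRS

giving chain groups C_0 ≅ Z^4, C_1 ≅ Z^6, C_2 ≅ Z^4.

∂_1: C_1 → C_0 is given by ∂[p,q] = [q] − [p]. For instance
  ∂PS = S − P.
The resulting 4×6 matrix has rank 3, and its Smith normal form has invariant factors (1,1,1).

∂_2: C_2 → C_1 maps a triangle to the signed sum of its edges. For instance
  ∂QRS = RS − QS + QR,
  ∂PQS = QS − PS + PQ.
This gives a 6×4 integer matrix of rank 3; reducing to Smith normal form yields diagonal entries (1,1,1).

From H_k ≅ ker(∂_k) / im(∂_{k+1}) we obtain:

  H_0: rank C_0 − rank ∂_1 = 4 − 3 = 1, and the invariant factors of ∂_1 are all 1, so H_0 = Z.
  H_1: rank ker ∂_1 − rank ∂_2 = (6 − 3) − 3 = 0, and the invariant factors of ∂_2 are all 1, so H_1 = 0.
  H_2: rank ker ∂_2 − rank ∂_3 = (4 − 3) − 0 = 1, and there is no ∂_3, so H_2 = Z.

(K is a triangulation of the 2-sphere S^2.)

H_0 ≅ Z,  H_1 = 0,  H_2 ≅ Z.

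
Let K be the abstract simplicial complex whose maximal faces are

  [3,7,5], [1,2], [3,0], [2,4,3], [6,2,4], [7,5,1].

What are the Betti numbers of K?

Order the vertices as 0 < 1 < 2 < 3 < 4 < 5 < 6 < 7. Listing each simplex with vertices in this order, K has dimension 2 with simplices:

  0-simplices (8): [0], [1], [2], [3], [4], [5], [6], [7]
  1-simplices (12): [0,3], [1,2], [1,5], [1,7], [2,3], [2,4], [2,6], [3,4], [3,5], [3,7], [4,6], [5,7]
  2-simplices (4): [1,5,7], [2,3,4], [2,4,6], [3,5,7]

so the chain groups are C_0 ≅ Z^8, C_1 ≅ Z^12, C_2 ≅ Z^4.

Boundary ∂_1: C_1 → C_0 is given by ∂[p,q] = [q] − [p]. For instance
  ∂[3,4] = [4] − [3].
This gives a 8×12 integer matrix of rank 7; reducing to Smith normal form yields diagonal entries (1,1,1,1,1,1,1).

Boundary ∂_2: C_2 → C_1 sends each 2-simplex [p,q,r] to [q,r] − [p,r] + [p,q]. For instance
  ∂[3,5,7] = [5,7] − [3,7] + [3,5],
  ∂[2,3,4] = [3,4] − [2,4] + [2,3].
The 12×4 boundary matrix has rank 4 and Smith normal form diag(1,1,1,1).

Computing H_k = (kernel of ∂_k) / (image of ∂_{k+1}):

  H_0: rank C_0 − rank ∂_1 = 8 − 7 = 1, and the invariant factors of ∂_1 are all 1, so H_0 ≅ Z.
  H_1: rank ker ∂_1 − rank ∂_2 = (12 − 7) − 4 = 1, and the invariant factors of ∂_2 are all 1, so H_1 ≅ Z.
  H_2: rank ker ∂_2 − rank ∂_3 = (4 − 4) − 0 = 0, and there is no ∂_3, so H_2 ≅ 0.

As a check, the Euler characteristic is 8 − 12 + 4 = 0, which agrees with 1 − 1 + 0 = 0.

Hence the Betti numbers are b_0 = 1, b_1 = 1, b_2 = 0.

b_0 = 1, b_1 = 1, b_2 = 0.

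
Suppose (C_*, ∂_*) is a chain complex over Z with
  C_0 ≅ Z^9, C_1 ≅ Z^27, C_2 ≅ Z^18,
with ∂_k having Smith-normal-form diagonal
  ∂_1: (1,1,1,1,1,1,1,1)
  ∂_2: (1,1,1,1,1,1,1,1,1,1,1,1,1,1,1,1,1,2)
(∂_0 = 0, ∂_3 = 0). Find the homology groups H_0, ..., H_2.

H_0 ≅ Z,  H_1 ≅ Z ⊕ Z_2,  H_2 = 0.

H_0: b_0 = 9 − 0 − 8 = 1; torsion from ∂_1 factors > 1: none. So H_0 ≅ Z.
H_1: b_1 = 27 − 8 − 18 = 1; torsion from ∂_2 factors > 1: [2]. So H_1 ≅ Z ⊕ Z_2.
H_2: b_2 = 18 − 18 − 0 = 0; torsion from ∂_3 factors > 1: none. So H_2 ≅ 0.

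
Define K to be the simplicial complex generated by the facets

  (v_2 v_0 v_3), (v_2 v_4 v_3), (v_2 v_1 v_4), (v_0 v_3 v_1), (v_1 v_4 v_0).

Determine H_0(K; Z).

H_0 ≅ Z.

Take the total order v_0 < v_1 < v_2 < v_3 < v_4 on the vertex set. Then K (dimension 2) consists of the simplices:

  0-simplices (5): [v_0], [v_1], [v_2], [v_3], [v_4]
  1-simplices (10): [v_0,v_1], [v_0,v_2], [v_0,v_3], [v_0,v_4], [v_1,v_2], [v_1,v_3], [v_1,v_4], [v_2,v_3], [v_2,v_4], [v_3,v_4]
  2-simplices (5): [v_0,v_1,v_3], [v_0,v_1,v_4], [v_0,v_2,v_3], [v_1,v_2,v_4], [v_2,v_3,v_4]

so the chain groups are C_0 ≅ Z^5, C_1 ≅ Z^10, C_2 ≅ Z^5.

The boundary map ∂_1: C_1 → C_0 sends each edge [p,q] (with p < q) to q − p. For instance
  ∂[v_0,v_2] = [v_2] − [v_0].
As a 5×10 matrix over Z this has rank 4, with invariant factors (1,1,1,1).

∂_2: C_2 → C_1 sends each 2-simplex [p,q,r] to [q,r] − [p,r] + [p,q]. For instance
  ∂[v_0,v_1,v_4] = [v_1,v_4] − [v_0,v_4] + [v_0,v_1],
  ∂[v_2,v_3,v_4] = [v_3,v_4] − [v_2,v_4] + [v_2,v_3].
The 10×5 boundary matrix has rank 5 and Smith normal form diag(1,1,1,1,1).

Reading off H_k = ker ∂_k / im ∂_{k+1}:

  H_0: rank C_0 − rank ∂_1 = 5 − 4 = 1, and the invariant factors of ∂_1 are all 1, so H_0 ≅ Z.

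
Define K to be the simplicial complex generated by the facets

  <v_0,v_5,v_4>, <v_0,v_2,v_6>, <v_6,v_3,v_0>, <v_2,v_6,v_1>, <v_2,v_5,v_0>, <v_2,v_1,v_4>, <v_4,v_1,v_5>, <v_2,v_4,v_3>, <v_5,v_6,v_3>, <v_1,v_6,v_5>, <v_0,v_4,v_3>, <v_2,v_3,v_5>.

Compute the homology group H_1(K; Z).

Fix the vertex order v_0 < v_1 < v_2 < v_3 < v_4 < v_5 < v_6 and write every simplex with vertices in increasing order. Then dim K = 2 and the simplices of K are:

  0-simplices (7): [v_0], [v_1], [v_2], [v_3], [v_4], [v_5], [v_6]
  1-simplices (18): (18 of them)
  2-simplices (12): (12 of them)

so the chain groups are C_0 ≅ Z^7, C_1 ≅ Z^18, C_2 ≅ Z^12.

∂_1: C_1 → C_0 maps an edge to its endpoints' difference, ∂[p,q] = q − p.
The resulting 7×18 matrix has rank 6, and its Smith normal form has invariant factors (1,1,1,1,1,1).

The boundary map ∂_2: C_2 → C_1 acts by ∂[p,q,r] = [q,r] − [p,r] + [p,q]. For instance
  ∂[v_0,v_2,v_5] = [v_2,v_5] − [v_0,v_5] + [v_0,v_2],
  ∂[v_2,v_3,v_5] = [v_3,v_5] − [v_2,v_5] + [v_2,v_3].
The resulting 18×12 matrix has rank 12, and its Smith normal form has invariant factors (1,1,1,1,1,1,1,1,1,1,1,2).

Computing H_k = (kernel of ∂_k) / (image of ∂_{k+1}):

  H_1: rank ker ∂_1 − rank ∂_2 = (18 − 6) − 12 = 0, and ∂_2 has invariant factor 2 > 1, so H_1 ≅ Z_2.

H_1 = Z_2.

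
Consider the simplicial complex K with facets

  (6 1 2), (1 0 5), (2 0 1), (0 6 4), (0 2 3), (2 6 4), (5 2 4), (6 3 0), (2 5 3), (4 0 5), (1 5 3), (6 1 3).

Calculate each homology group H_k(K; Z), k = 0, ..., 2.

H_0 = Z,  H_1 = Z/2,  H_2 = 0.

Fix the vertex order 0 < 1 < 2 < 3 < 4 < 5 < 6 and write every simplex with vertices in increasing order. Then dim K = 2 and the simplices of K are:

  0-simplices (7): [0], [1], [2], [3], [4], [5], [6]
  1-simplices (18): [0,1], [0,2], [0,3], [0,4], [0,5], [0,6], [1,2], [1,3], [1,5], [1,6], [2,3], [2,4], [2,5], [2,6], [3,5], [3,6], [4,5], [4,6]
  2-simplices (12): [0,1,2], [0,1,5], [0,2,3], [0,3,6], [0,4,5], [0,4,6], [1,2,6], [1,3,5], [1,3,6], [2,3,5], [2,4,5], [2,4,6]

giving chain groups C_0 ≅ Z^7, C_1 ≅ Z^18, C_2 ≅ Z^12.

∂_1: C_1 → C_0 is given by ∂[p,q] = [q] − [p]. For instance
  ∂[1,6] = [6] − [1].
As a 7×18 matrix over Z this has rank 6, with invariant factors (1,1,1,1,1,1).

Boundary ∂_2: C_2 → C_1 acts by ∂[p,q,r] = [q,r] − [p,r] + [p,q]. For instance
  ∂[1,3,6] = [3,6] − [1,6] + [1,3],
  ∂[0,3,6] = [3,6] − [0,6] + [0,3].
This gives a 18×12 integer matrix of rank 12; reducing to Smith normal form yields diagonal entries (1,1,1,1,1,1,1,1,1,1,1,2).

Computing H_k = (kernel of ∂_k) / (image of ∂_{k+1}):

  H_0: rank C_0 − rank ∂_1 = 7 − 6 = 1, and the invariant factors of ∂_1 are all 1, so H_0 ≅ Z.
  H_1: rank ker ∂_1 − rank ∂_2 = (18 − 6) − 12 = 0, and ∂_2 has invariant factor 2 > 1, so H_1 ≅ Z/2.
  H_2: rank ker ∂_2 − rank ∂_3 = (12 − 12) − 0 = 0, and there is no ∂_3, so H_2 ≅ 0.

(K is a triangulation of the real projective plane RP^2.)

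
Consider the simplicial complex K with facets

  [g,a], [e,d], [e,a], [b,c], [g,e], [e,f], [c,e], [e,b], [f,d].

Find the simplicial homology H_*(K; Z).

H_0 ≅ Z,  H_1 ≅ Z^3.

We work with the vertex ordering a < b < c < d < e < f < g. The simplices of K, each written with vertices in increasing order, are:

  0-simplices (7): a, b, c, d, e, f, g
  1-simplices (9): ae, ag, bc, be, ce, de, df, ef, eg

giving chain groups C_0 ≅ Z^7, C_1 ≅ Z^9.

The boundary map ∂_1: C_1 → C_0 is given by ∂[p,q] = [q] − [p]. For instance
  ∂df = f − d.
This gives a 7×9 integer matrix of rank 6; reducing to Smith normal form yields diagonal entries (1,1,1,1,1,1).

Computing H_k = (kernel of ∂_k) / (image of ∂_{k+1}):

  H_0: rank C_0 − rank ∂_1 = 7 − 6 = 1, and the invariant factors of ∂_1 are all 1, so H_0 = Z.
  H_1: rank ker ∂_1 − rank ∂_2 = (9 − 6) − 0 = 3, and there is no ∂_2, so H_1 = Z^3.

As a check, the Euler characteristic is 7 − 9 = -2, which agrees with 1 − 3 = -2.
(K is a triangulation of a wedge of 3 circles.)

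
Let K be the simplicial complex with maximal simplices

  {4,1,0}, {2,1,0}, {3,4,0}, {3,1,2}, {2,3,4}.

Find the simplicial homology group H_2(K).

H_2 = 0.

Take the total order 0 < 1 < 2 < 3 < 4 on the vertex set. Then K (dimension 2) consists of the simplices:

  0-simplices (5): [0], [1], [2], [3], [4]
  1-simplices (10): [0,1], [0,2], [0,3], [0,4], [1,2], [1,3], [1,4], [2,3], [2,4], [3,4]
  2-simplices (5): [0,1,2], [0,1,4], [0,3,4], [1,2,3], [2,3,4]

giving chain groups C_0 ≅ Z^5, C_1 ≅ Z^10, C_2 ≅ Z^5.

The boundary map ∂_1: C_1 → C_0 sends each edge [p,q] (with p < q) to q − p. For instance
  ∂[0,4] = [4] − [0].
This gives a 5×10 integer matrix of rank 4; reducing to Smith normal form yields diagonal entries (1,1,1,1).

Boundary ∂_2: C_2 → C_1 sends each 2-simplex [p,q,r] to [q,r] − [p,r] + [p,q]. For instance
  ∂[1,2,3] = [2,3] − [1,3] + [1,2],
  ∂[0,3,4] = [3,4] − [0,4] + [0,3].
As a 10×5 matrix over Z this has rank 5, with invariant factors (1,1,1,1,1).

Computing H_k = (kernel of ∂_k) / (image of ∂_{k+1}):

  H_2: rank ker ∂_2 − rank ∂_3 = (5 − 5) − 0 = 0, and there is no ∂_3, so H_2 = 0.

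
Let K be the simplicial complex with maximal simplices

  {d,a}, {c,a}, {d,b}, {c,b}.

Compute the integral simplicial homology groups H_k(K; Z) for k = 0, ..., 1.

Order the vertices as a < b < c < d. Listing each simplex with vertices in this order, K has dimension 1 with simplices:

  0-simplices (4): a, b, c, d
  1-simplices (4): ac, ad, bc, bd

giving chain groups C_0 ≅ Z^4, C_1 ≅ Z^4.

Boundary ∂_1: C_1 → C_0 sends each edge [p,q] (with p < q) to q − p. For instance
  ∂ac = c − a.
The 4×4 boundary matrix has rank 3 and Smith normal form diag(1,1,1).

From H_k ≅ ker(∂_k) / im(∂_{k+1}) we obtain:

  H_0: rank C_0 − rank ∂_1 = 4 − 3 = 1, and the invariant factors of ∂_1 are all 1, so H_0 = Z.
  H_1: rank ker ∂_1 − rank ∂_2 = (4 − 3) − 0 = 1, and there is no ∂_2, so H_1 = Z.

H_0 ≅ Z,  H_1 ≅ Z.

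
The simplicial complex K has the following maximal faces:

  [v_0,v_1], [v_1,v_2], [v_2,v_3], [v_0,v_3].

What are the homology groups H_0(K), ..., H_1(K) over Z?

H_0 = Z,  H_1 = Z.

K has 4 vertices, 4 edges.
rank ∂_0 = 0, rank ∂_1 = 3 ⇒ b_0 = 4 − 0 − 3 = 1; all invariant factors of ∂_1 are 1 so no torsion. So H_0 = Z.
rank ∂_1 = 3, rank ∂_2 = 0 ⇒ b_1 = 4 − 3 − 0 = 1. So H_1 = Z.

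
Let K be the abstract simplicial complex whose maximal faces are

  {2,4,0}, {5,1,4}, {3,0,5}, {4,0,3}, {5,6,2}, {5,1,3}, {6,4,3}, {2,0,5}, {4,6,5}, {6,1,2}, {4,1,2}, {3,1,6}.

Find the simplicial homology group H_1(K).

H_1 = Z/2Z.

Fix the vertex order 0 < 1 < 2 < 3 < 4 < 5 < 6 and write every simplex with vertices in increasing order. Then dim K = 2 and the simplices of K are:

  0-simplices (7): [0], [1], [2], [3], [4], [5], [6]
  1-simplices (18): [0,2], [0,3], [0,4], [0,5], [1,2], [1,3], [1,4], [1,5], [1,6], [2,4], [2,5], [2,6], [3,4], [3,5], [3,6], [4,5], [4,6], [5,6]
  2-simplices (12): [0,2,4], [0,2,5], [0,3,4], [0,3,5], [1,2,4], [1,2,6], [1,3,5], [1,3,6], [1,4,5], [2,5,6], [3,4,6], [4,5,6]

giving chain groups C_0 ≅ Z^7, C_1 ≅ Z^18, C_2 ≅ Z^12.

∂_1: C_1 → C_0 is given by ∂[p,q] = [q] − [p].
The resulting 7×18 matrix has rank 6, and its Smith normal form has invariant factors (1,1,1,1,1,1).

The boundary map ∂_2: C_2 → C_1 acts by ∂[p,q,r] = [q,r] − [p,r] + [p,q]. For instance
  ∂[0,3,4] = [3,4] − [0,4] + [0,3],
  ∂[3,4,6] = [4,6] − [3,6] + [3,4].
The 18×12 boundary matrix has rank 12 and Smith normal form diag(1,1,1,1,1,1,1,1,1,1,1,2).

Reading off H_k = ker ∂_k / im ∂_{k+1}:

  H_1: rank ker ∂_1 − rank ∂_2 = (18 − 6) − 12 = 0, and ∂_2 has invariant factor 2 > 1, so H_1 = Z/2Z.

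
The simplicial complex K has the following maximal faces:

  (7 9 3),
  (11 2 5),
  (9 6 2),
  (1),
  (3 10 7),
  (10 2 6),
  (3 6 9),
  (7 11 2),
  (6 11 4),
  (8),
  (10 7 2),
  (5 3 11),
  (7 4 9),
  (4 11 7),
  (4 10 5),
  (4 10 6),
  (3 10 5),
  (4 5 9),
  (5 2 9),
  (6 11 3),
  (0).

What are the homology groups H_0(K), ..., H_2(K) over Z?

H_0 = Z^4,  H_1 = Z^2,  H_2 = Z.

Take the total order 0 < 1 < 2 < 3 < 4 < 5 < 6 < 7 < 8 < 9 < 10 < 11 on the vertex set. Then K (dimension 2) consists of the simplices:

  0-simplices (12): [0], [1], [2], [3], [4], [5], [6], [7], [8], [9], [10], [11]
  1-simplices (27): (27 of them)
  2-simplices (18): (18 of them)

Hence C_0 ≅ Z^12, C_1 ≅ Z^27, C_2 ≅ Z^18.

The boundary map ∂_1: C_1 → C_0 maps an edge to its endpoints' difference, ∂[p,q] = q − p. For instance
  ∂[6,11] = [11] − [6].
This gives a 12×27 integer matrix of rank 8; reducing to Smith normal form yields diagonal entries (1,1,1,1,1,1,1,1).

∂_2: C_2 → C_1 sends each 2-simplex [p,q,r] to [q,r] − [p,r] + [p,q]. For instance
  ∂[3,7,10] = [7,10] − [3,10] + [3,7],
  ∂[4,5,9] = [5,9] − [4,9] + [4,5].
As a 27×18 matrix over Z this has rank 17, with invariant factors (1,1,1,1,1,1,1,1,1,1,1,1,1,1,1,1,1).

Computing H_k = (kernel of ∂_k) / (image of ∂_{k+1}):

  H_0: rank C_0 − rank ∂_1 = 12 − 8 = 4, and the invariant factors of ∂_1 are all 1, so H_0 = Z^4.
  H_1: rank ker ∂_1 − rank ∂_2 = (27 − 8) − 17 = 2, and the invariant factors of ∂_2 are all 1, so H_1 = Z^2.
  H_2: rank ker ∂_2 − rank ∂_3 = (18 − 17) − 0 = 1, and there is no ∂_3, so H_2 = Z.

As a check, the Euler characteristic is 12 − 27 + 18 = 3, which agrees with 4 − 2 + 1 = 3.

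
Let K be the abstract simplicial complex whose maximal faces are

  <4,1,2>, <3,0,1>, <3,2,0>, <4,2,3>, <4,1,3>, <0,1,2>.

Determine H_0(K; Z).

H_0 = Z.

We work with the vertex ordering 0 < 1 < 2 < 3 < 4. The simplices of K, each written with vertices in increasing order, are:

  0-simplices (5): [0], [1], [2], [3], [4]
  1-simplices (9): [0,1], [0,2], [0,3], [1,2], [1,3], [1,4], [2,3], [2,4], [3,4]
  2-simplices (6): [0,1,2], [0,1,3], [0,2,3], [1,2,4], [1,3,4], [2,3,4]

Hence C_0 ≅ Z^5, C_1 ≅ Z^9, C_2 ≅ Z^6.

∂_1: C_1 → C_0 is given by ∂[p,q] = [q] − [p].
The resulting 5×9 matrix has rank 4, and its Smith normal form has invariant factors (1,1,1,1).

The boundary map ∂_2: C_2 → C_1 acts by ∂[p,q,r] = [q,r] − [p,r] + [p,q]. For instance
  ∂[1,2,4] = [2,4] − [1,4] + [1,2],
  ∂[0,2,3] = [2,3] − [0,3] + [0,2].
As a 9×6 matrix over Z this has rank 5, with invariant factors (1,1,1,1,1).

Computing H_k = (kernel of ∂_k) / (image of ∂_{k+1}):

  H_0: rank C_0 − rank ∂_1 = 5 − 4 = 1, and the invariant factors of ∂_1 are all 1, so H_0 = Z.

(K is a triangulation of the 2-sphere S^2.)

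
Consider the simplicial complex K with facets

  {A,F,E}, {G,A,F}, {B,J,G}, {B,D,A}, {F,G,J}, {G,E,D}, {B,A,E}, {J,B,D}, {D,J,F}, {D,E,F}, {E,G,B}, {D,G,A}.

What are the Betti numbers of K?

b_0 = 1, b_1 = 0, b_2 = 0.

Fix the vertex order A < B < D < E < F < G < J and write every simplex with vertices in increasing order. Then dim K = 2 and the simplices of K are:

  0-simplices (7): A, B, D, E, F, G, J
  1-simplices (18): AB, AD, AE, AF, AG, BD, BE, BG, BJ, DE, DF, DG, DJ, EF, EG, FG, FJ, GJ
  2-simplices (12): ABD, ABE, ADG, AEF, AFG, BDJ, BEG, BGJ, DEF, DEG, DFJ, FGJ

giving chain groups C_0 ≅ Z^7, C_1 ≅ Z^18, C_2 ≅ Z^12.

The boundary map ∂_1: C_1 → C_0 maps an edge to its endpoints' difference, ∂[p,q] = q − p.
The 7×18 boundary matrix has rank 6 and Smith normal form diag(1,1,1,1,1,1).

Boundary ∂_2: C_2 → C_1 acts by ∂[p,q,r] = [q,r] − [p,r] + [p,q]. For instance
  ∂AFG = FG − AG + AF,
  ∂AEF = EF − AF + AE.
The 18×12 boundary matrix has rank 12 and Smith normal form diag(1,1,1,1,1,1,1,1,1,1,1,2).

Reading off H_k = ker ∂_k / im ∂_{k+1}:

  H_0: rank C_0 − rank ∂_1 = 7 − 6 = 1, and the invariant factors of ∂_1 are all 1, so H_0 = Z.
  H_1: rank ker ∂_1 − rank ∂_2 = (18 − 6) − 12 = 0, and ∂_2 has invariant factor 2 > 1, so H_1 = Z/2.
  H_2: rank ker ∂_2 − rank ∂_3 = (12 − 12) − 0 = 0, and there is no ∂_3, so H_2 = 0.

Hence the Betti numbers are b_0 = 1, b_1 = 0, b_2 = 0.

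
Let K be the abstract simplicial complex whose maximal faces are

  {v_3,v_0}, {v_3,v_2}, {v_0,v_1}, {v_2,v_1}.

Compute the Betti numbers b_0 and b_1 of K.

b_0 = 1, b_1 = 1.

Fix the vertex order v_0 < v_1 < v_2 < v_3 and write every simplex with vertices in increasing order. Then dim K = 1 and the simplices of K are:

  0-simplices (4): [v_0], [v_1], [v_2], [v_3]
  1-simplices (4): [v_0,v_1], [v_0,v_3], [v_1,v_2], [v_2,v_3]

so the chain groups are C_0 ≅ Z^4, C_1 ≅ Z^4.

Boundary ∂_1: C_1 → C_0 sends each edge [p,q] (with p < q) to q − p. For instance
  ∂[v_2,v_3] = [v_3] − [v_2].
The 4×4 boundary matrix has rank 3 and Smith normal form diag(1,1,1).

Computing H_k = (kernel of ∂_k) / (image of ∂_{k+1}):

  H_0: rank C_0 − rank ∂_1 = 4 − 3 = 1, and the invariant factors of ∂_1 are all 1, so H_0 = Z.
  H_1: rank ker ∂_1 − rank ∂_2 = (4 − 3) − 0 = 1, and there is no ∂_2, so H_1 = Z.

Hence the Betti numbers are b_0 = 1, b_1 = 1.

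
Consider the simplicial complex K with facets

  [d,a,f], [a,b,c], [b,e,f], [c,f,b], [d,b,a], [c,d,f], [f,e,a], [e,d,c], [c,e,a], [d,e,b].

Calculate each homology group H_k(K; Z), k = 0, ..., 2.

H_0 ≅ Z,  H_1 ≅ Z_2,  H_2 = 0.

Fix the vertex order a < b < c < d < e < f and write every simplex with vertices in increasing order. Then dim K = 2 and the simplices of K are:

  0-simplices (6): a, b, c, d, e, f
  1-simplices (15): ab, ac, ad, ae, af, bc, bd, be, bf, cd, ce, cf, de, df, ef
  2-simplices (10): abc, abd, ace, adf, aef, bcf, bde, bef, cde, cdf

so the chain groups are C_0 ≅ Z^6, C_1 ≅ Z^15, C_2 ≅ Z^10.

∂_1: C_1 → C_0 maps an edge to its endpoints' difference, ∂[p,q] = q − p. For instance
  ∂ac = c − a.
As a 6×15 matrix over Z this has rank 5, with invariant factors (1,1,1,1,1).

Boundary ∂_2: C_2 → C_1 acts by ∂[p,q,r] = [q,r] − [p,r] + [p,q]. For instance
  ∂cde = de − ce + cd,
  ∂bcf = cf − bf + bc.
The resulting 15×10 matrix has rank 10, and its Smith normal form has invariant factors (1,1,1,1,1,1,1,1,1,2).

From H_k ≅ ker(∂_k) / im(∂_{k+1}) we obtain:

  H_0: rank C_0 − rank ∂_1 = 6 − 5 = 1, and the invariant factors of ∂_1 are all 1, so H_0 = Z.
  H_1: rank ker ∂_1 − rank ∂_2 = (15 − 5) − 10 = 0, and ∂_2 has invariant factor 2 > 1, so H_1 = Z_2.
  H_2: rank ker ∂_2 − rank ∂_3 = (10 − 10) − 0 = 0, and there is no ∂_3, so H_2 = 0.

(K is a triangulation of the real projective plane RP^2.)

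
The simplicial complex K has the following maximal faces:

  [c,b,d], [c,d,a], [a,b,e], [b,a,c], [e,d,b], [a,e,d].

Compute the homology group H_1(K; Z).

We work with the vertex ordering a < b < c < d < e. The simplices of K, each written with vertices in increasing order, are:

  0-simplices (5): a, b, c, d, e
  1-simplices (9): ab, ac, ad, ae, bc, bd, be, cd, de
  2-simplices (6): abc, abe, acd, ade, bcd, bde

so the chain groups are C_0 ≅ Z^5, C_1 ≅ Z^9, C_2 ≅ Z^6.

Boundary ∂_1: C_1 → C_0 is given by ∂[p,q] = [q] − [p]. For instance
  ∂ab = b − a.
This gives a 5×9 integer matrix of rank 4; reducing to Smith normal form yields diagonal entries (1,1,1,1).

∂_2: C_2 → C_1 maps a triangle to the signed sum of its edges. For instance
  ∂abc = bc − ac + ab,
  ∂acd = cd − ad + ac.
This gives a 9×6 integer matrix of rank 5; reducing to Smith normal form yields diagonal entries (1,1,1,1,1).

Now H_k = ker ∂_k / im ∂_{k+1}, so:

  H_1: rank ker ∂_1 − rank ∂_2 = (9 − 4) − 5 = 0, and the invariant factors of ∂_2 are all 1, so H_1 ≅ 0.

(K is a triangulation of the 2-sphere S^2.)

H_1 = 0.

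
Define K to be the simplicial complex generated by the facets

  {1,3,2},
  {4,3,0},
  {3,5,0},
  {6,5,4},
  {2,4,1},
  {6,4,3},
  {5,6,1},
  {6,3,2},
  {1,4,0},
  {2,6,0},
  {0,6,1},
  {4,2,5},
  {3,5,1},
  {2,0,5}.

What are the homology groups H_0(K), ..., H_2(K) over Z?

Order the vertices as 0 < 1 < 2 < 3 < 4 < 5 < 6. Listing each simplex with vertices in this order, K has dimension 2 with simplices:

  0-simplices (7): [0], [1], [2], [3], [4], [5], [6]
  1-simplices (21): [0,1], [0,2], [0,3], [0,4], [0,5], [0,6], [1,2], [1,3], [1,4], [1,5], [1,6], [2,3], [2,4], [2,5], [2,6], [3,4], [3,5], [3,6], [4,5], [4,6], [5,6]
  2-simplices (14): [0,1,4], [0,1,6], [0,2,5], [0,2,6], [0,3,4], [0,3,5], [1,2,3], [1,2,4], [1,3,5], [1,5,6], [2,3,6], [2,4,5], [3,4,6], [4,5,6]

so the chain groups are C_0 ≅ Z^7, C_1 ≅ Z^21, C_2 ≅ Z^14.

Boundary ∂_1: C_1 → C_0 is given by ∂[p,q] = [q] − [p].
This gives a 7×21 integer matrix of rank 6; reducing to Smith normal form yields diagonal entries (1,1,1,1,1,1).

∂_2: C_2 → C_1 acts by ∂[p,q,r] = [q,r] − [p,r] + [p,q]. For instance
  ∂[1,3,5] = [3,5] − [1,5] + [1,3],
  ∂[0,1,6] = [1,6] − [0,6] + [0,1].
As a 21×14 matrix over Z this has rank 13, with invariant factors (1,1,1,1,1,1,1,1,1,1,1,1,1).

Computing H_k = (kernel of ∂_k) / (image of ∂_{k+1}):

  H_0: rank C_0 − rank ∂_1 = 7 − 6 = 1, and the invariant factors of ∂_1 are all 1, so H_0 ≅ Z.
  H_1: rank ker ∂_1 − rank ∂_2 = (21 − 6) − 13 = 2, and the invariant factors of ∂_2 are all 1, so H_1 ≅ Z^2.
  H_2: rank ker ∂_2 − rank ∂_3 = (14 − 13) − 0 = 1, and there is no ∂_3, so H_2 ≅ Z.

As a check, the Euler characteristic is 7 − 21 + 14 = 0, which agrees with 1 − 2 + 1 = 0.

H_0 = Z,  H_1 = Z^2,  H_2 = Z.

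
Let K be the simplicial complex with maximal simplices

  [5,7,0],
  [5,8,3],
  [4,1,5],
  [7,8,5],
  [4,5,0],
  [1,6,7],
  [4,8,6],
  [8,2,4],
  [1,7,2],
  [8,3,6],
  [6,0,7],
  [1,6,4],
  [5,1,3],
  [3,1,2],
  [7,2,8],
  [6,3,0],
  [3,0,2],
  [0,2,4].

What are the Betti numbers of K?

K has 9 vertices, 27 edges, 18 triangles.
rank ∂_0 = 0, rank ∂_1 = 8 ⇒ b_0 = 9 − 0 − 8 = 1; all invariant factors of ∂_1 are 1 so no torsion. So H_0 = Z.
rank ∂_1 = 8, rank ∂_2 = 17 ⇒ b_1 = 27 − 8 − 17 = 2; all invariant factors of ∂_2 are 1 so no torsion. So H_1 = Z^2.
rank ∂_2 = 17, rank ∂_3 = 0 ⇒ b_2 = 18 − 17 − 0 = 1. So H_2 = Z.

b_0 = 1, b_1 = 2, b_2 = 1.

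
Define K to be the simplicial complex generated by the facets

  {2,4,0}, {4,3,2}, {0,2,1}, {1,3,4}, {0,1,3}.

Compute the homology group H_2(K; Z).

Fix the vertex order 0 < 1 < 2 < 3 < 4 and write every simplex with vertices in increasing order. Then dim K = 2 and the simplices of K are:

  0-simplices (5): [0], [1], [2], [3], [4]
  1-simplices (10): [0,1], [0,2], [0,3], [0,4], [1,2], [1,3], [1,4], [2,3], [2,4], [3,4]
  2-simplices (5): [0,1,2], [0,1,3], [0,2,4], [1,3,4], [2,3,4]

Hence C_0 ≅ Z^5, C_1 ≅ Z^10, C_2 ≅ Z^5.

The boundary map ∂_1: C_1 → C_0 sends each edge [p,q] (with p < q) to q − p. For instance
  ∂[2,4] = [4] − [2].
As a 5×10 matrix over Z this has rank 4, with invariant factors (1,1,1,1).

∂_2: C_2 → C_1 sends each 2-simplex [p,q,r] to [q,r] − [p,r] + [p,q]. For instance
  ∂[0,2,4] = [2,4] − [0,4] + [0,2],
  ∂[2,3,4] = [3,4] − [2,4] + [2,3].
The resulting 10×5 matrix has rank 5, and its Smith normal form has invariant factors (1,1,1,1,1).

Reading off H_k = ker ∂_k / im ∂_{k+1}:

  H_2: rank ker ∂_2 − rank ∂_3 = (5 − 5) − 0 = 0, and there is no ∂_3, so H_2 = 0.

H_2 = 0.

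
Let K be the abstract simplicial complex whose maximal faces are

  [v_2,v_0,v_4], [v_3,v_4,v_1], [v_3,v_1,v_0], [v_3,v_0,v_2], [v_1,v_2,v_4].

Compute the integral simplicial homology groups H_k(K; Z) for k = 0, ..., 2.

Order the vertices as v_0 < v_1 < v_2 < v_3 < v_4. Listing each simplex with vertices in this order, K has dimension 2 with simplices:

  0-simplices (5): [v_0], [v_1], [v_2], [v_3], [v_4]
  1-simplices (10): [v_0,v_1], [v_0,v_2], [v_0,v_3], [v_0,v_4], [v_1,v_2], [v_1,v_3], [v_1,v_4], [v_2,v_3], [v_2,v_4], [v_3,v_4]
  2-simplices (5): [v_0,v_1,v_3], [v_0,v_2,v_3], [v_0,v_2,v_4], [v_1,v_2,v_4], [v_1,v_3,v_4]

so the chain groups are C_0 ≅ Z^5, C_1 ≅ Z^10, C_2 ≅ Z^5.

Boundary ∂_1: C_1 → C_0 sends each edge [p,q] (with p < q) to q − p.
This gives a 5×10 integer matrix of rank 4; reducing to Smith normal form yields diagonal entries (1,1,1,1).

The boundary map ∂_2: C_2 → C_1 sends each 2-simplex [p,q,r] to [q,r] − [p,r] + [p,q]. For instance
  ∂[v_1,v_2,v_4] = [v_2,v_4] − [v_1,v_4] + [v_1,v_2],
  ∂[v_0,v_1,v_3] = [v_1,v_3] − [v_0,v_3] + [v_0,v_1].
The resulting 10×5 matrix has rank 5, and its Smith normal form has invariant factors (1,1,1,1,1).

Reading off H_k = ker ∂_k / im ∂_{k+1}:

  H_0: rank C_0 − rank ∂_1 = 5 − 4 = 1, and the invariant factors of ∂_1 are all 1, so H_0 = Z.
  H_1: rank ker ∂_1 − rank ∂_2 = (10 − 4) − 5 = 1, and the invariant factors of ∂_2 are all 1, so H_1 = Z.
  H_2: rank ker ∂_2 − rank ∂_3 = (5 − 5) − 0 = 0, and there is no ∂_3, so H_2 = 0.

H_0 ≅ Z,  H_1 ≅ Z,  H_2 = 0.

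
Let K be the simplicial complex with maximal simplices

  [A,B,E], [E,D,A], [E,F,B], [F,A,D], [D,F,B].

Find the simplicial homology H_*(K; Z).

Fix the vertex order A < B < D < E < F and write every simplex with vertices in increasing order. Then dim K = 2 and the simplices of K are:

  0-simplices (5): A, B, D, E, F
  1-simplices (10): AB, AD, AE, AF, BD, BE, BF, DE, DF, EF
  2-simplices (5): ABE, ADE, ADF, BDF, BEF

Hence C_0 ≅ Z^5, C_1 ≅ Z^10, C_2 ≅ Z^5.

Boundary ∂_1: C_1 → C_0 maps an edge to its endpoints' difference, ∂[p,q] = q − p. For instance
  ∂AB = B − A.
As a 5×10 matrix over Z this has rank 4, with invariant factors (1,1,1,1).

The boundary map ∂_2: C_2 → C_1 acts by ∂[p,q,r] = [q,r] − [p,r] + [p,q]. For instance
  ∂BEF = EF − BF + BE,
  ∂ABE = BE − AE + AB.
The resulting 10×5 matrix has rank 5, and its Smith normal form has invariant factors (1,1,1,1,1).

Computing H_k = (kernel of ∂_k) / (image of ∂_{k+1}):

  H_0: rank C_0 − rank ∂_1 = 5 − 4 = 1, and the invariant factors of ∂_1 are all 1, so H_0 = Z.
  H_1: rank ker ∂_1 − rank ∂_2 = (10 − 4) − 5 = 1, and the invariant factors of ∂_2 are all 1, so H_1 = Z.
  H_2: rank ker ∂_2 − rank ∂_3 = (5 − 5) − 0 = 0, and there is no ∂_3, so H_2 = 0.

(K is a triangulation of the Möbius band.)

H_0 = Z,  H_1 = Z,  H_2 = 0.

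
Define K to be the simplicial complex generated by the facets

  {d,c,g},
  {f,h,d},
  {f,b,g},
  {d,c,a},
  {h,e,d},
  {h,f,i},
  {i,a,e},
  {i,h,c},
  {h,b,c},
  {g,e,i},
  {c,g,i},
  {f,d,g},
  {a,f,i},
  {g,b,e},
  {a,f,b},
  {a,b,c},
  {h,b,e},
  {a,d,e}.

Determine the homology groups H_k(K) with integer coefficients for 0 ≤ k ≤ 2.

Fix the vertex order a < b < c < d < e < f < g < h < i and write every simplex with vertices in increasing order. Then dim K = 2 and the simplices of K are:

  0-simplices (9): a, b, c, d, e, f, g, h, i
  1-simplices (27): ab, ac, ad, ae, af, ai, bc, be, bf, bg, bh, cd, cg, ch, ci, de, df, dg, dh, eg, eh, ei, fg, fh, fi, gi, hi
  2-simplices (18): abc, abf, acd, ade, aei, afi, bch, beg, beh, bfg, cdg, cgi, chi, deh, dfg, dfh, egi, fhi

Hence C_0 ≅ Z^9, C_1 ≅ Z^27, C_2 ≅ Z^18.

∂_1: C_1 → C_0 sends each edge [p,q] (with p < q) to q − p.
This gives a 9×27 integer matrix of rank 8; reducing to Smith normal form yields diagonal entries (1,1,1,1,1,1,1,1).

Boundary ∂_2: C_2 → C_1 sends each 2-simplex [p,q,r] to [q,r] − [p,r] + [p,q]. For instance
  ∂abc = bc − ac + ab,
  ∂cdg = dg − cg + cd.
The resulting 27×18 matrix has rank 17, and its Smith normal form has invariant factors (1,1,1,1,1,1,1,1,1,1,1,1,1,1,1,1,1).

Reading off H_k = ker ∂_k / im ∂_{k+1}:

  H_0: rank C_0 − rank ∂_1 = 9 − 8 = 1, and the invariant factors of ∂_1 are all 1, so H_0 = Z.
  H_1: rank ker ∂_1 − rank ∂_2 = (27 − 8) − 17 = 2, and the invariant factors of ∂_2 are all 1, so H_1 = Z^2.
  H_2: rank ker ∂_2 − rank ∂_3 = (18 − 17) − 0 = 1, and there is no ∂_3, so H_2 = Z.

(K is a triangulation of the torus T^2.)

H_0 = Z,  H_1 = Z^2,  H_2 = Z.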